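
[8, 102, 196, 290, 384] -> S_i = 8 + 94*i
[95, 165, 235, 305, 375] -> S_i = 95 + 70*i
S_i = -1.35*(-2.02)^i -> [-1.35, 2.73, -5.51, 11.13, -22.48]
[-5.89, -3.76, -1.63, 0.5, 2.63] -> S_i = -5.89 + 2.13*i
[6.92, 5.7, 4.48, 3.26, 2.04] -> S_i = 6.92 + -1.22*i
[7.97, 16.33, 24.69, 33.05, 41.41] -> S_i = 7.97 + 8.36*i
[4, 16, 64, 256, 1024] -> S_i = 4*4^i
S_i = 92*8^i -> [92, 736, 5888, 47104, 376832]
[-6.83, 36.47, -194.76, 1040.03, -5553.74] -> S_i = -6.83*(-5.34)^i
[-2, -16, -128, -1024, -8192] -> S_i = -2*8^i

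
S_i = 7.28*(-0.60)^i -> [7.28, -4.37, 2.62, -1.57, 0.94]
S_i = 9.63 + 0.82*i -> [9.63, 10.45, 11.27, 12.09, 12.91]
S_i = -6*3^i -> [-6, -18, -54, -162, -486]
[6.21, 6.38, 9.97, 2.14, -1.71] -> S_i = Random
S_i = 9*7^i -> [9, 63, 441, 3087, 21609]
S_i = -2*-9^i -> [-2, 18, -162, 1458, -13122]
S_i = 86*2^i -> [86, 172, 344, 688, 1376]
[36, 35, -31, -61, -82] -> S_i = Random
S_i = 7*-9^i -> [7, -63, 567, -5103, 45927]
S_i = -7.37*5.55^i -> [-7.37, -40.9, -227.01, -1259.93, -6992.61]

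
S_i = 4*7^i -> [4, 28, 196, 1372, 9604]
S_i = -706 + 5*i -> [-706, -701, -696, -691, -686]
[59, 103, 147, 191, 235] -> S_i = 59 + 44*i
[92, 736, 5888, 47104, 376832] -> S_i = 92*8^i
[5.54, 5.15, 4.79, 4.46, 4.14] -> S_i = 5.54*0.93^i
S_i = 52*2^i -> [52, 104, 208, 416, 832]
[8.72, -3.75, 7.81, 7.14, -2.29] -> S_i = Random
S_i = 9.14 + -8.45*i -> [9.14, 0.69, -7.76, -16.21, -24.66]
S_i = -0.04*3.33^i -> [-0.04, -0.13, -0.44, -1.48, -4.92]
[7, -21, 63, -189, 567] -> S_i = 7*-3^i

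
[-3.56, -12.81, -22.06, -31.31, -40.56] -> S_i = -3.56 + -9.25*i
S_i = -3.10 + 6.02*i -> [-3.1, 2.92, 8.94, 14.96, 20.98]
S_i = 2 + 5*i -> [2, 7, 12, 17, 22]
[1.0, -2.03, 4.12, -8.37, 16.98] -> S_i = 1.00*(-2.03)^i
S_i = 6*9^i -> [6, 54, 486, 4374, 39366]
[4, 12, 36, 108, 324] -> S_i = 4*3^i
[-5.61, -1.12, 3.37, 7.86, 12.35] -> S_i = -5.61 + 4.49*i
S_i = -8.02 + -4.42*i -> [-8.02, -12.44, -16.86, -21.28, -25.7]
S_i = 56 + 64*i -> [56, 120, 184, 248, 312]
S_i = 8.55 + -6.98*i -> [8.55, 1.57, -5.41, -12.39, -19.37]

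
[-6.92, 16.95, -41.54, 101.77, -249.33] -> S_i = -6.92*(-2.45)^i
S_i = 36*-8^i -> [36, -288, 2304, -18432, 147456]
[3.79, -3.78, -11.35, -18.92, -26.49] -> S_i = 3.79 + -7.57*i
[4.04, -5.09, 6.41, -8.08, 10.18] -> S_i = 4.04*(-1.26)^i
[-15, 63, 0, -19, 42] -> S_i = Random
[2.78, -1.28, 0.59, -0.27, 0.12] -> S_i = 2.78*(-0.46)^i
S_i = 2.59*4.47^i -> [2.59, 11.58, 51.75, 231.32, 1034.02]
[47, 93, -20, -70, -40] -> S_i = Random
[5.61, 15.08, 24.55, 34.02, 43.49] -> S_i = 5.61 + 9.47*i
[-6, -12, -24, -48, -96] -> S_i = -6*2^i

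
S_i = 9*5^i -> [9, 45, 225, 1125, 5625]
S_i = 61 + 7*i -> [61, 68, 75, 82, 89]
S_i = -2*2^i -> [-2, -4, -8, -16, -32]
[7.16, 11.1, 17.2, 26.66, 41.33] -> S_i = 7.16*1.55^i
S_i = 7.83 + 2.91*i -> [7.83, 10.74, 13.65, 16.56, 19.47]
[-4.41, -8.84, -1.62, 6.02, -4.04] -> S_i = Random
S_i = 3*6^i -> [3, 18, 108, 648, 3888]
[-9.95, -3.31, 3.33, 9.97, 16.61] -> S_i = -9.95 + 6.64*i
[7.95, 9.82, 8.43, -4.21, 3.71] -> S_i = Random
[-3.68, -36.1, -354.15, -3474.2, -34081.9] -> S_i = -3.68*9.81^i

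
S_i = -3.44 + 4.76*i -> [-3.44, 1.32, 6.08, 10.84, 15.6]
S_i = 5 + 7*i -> [5, 12, 19, 26, 33]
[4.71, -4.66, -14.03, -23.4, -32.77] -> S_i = 4.71 + -9.37*i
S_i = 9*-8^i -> [9, -72, 576, -4608, 36864]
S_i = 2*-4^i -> [2, -8, 32, -128, 512]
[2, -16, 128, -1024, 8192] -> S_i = 2*-8^i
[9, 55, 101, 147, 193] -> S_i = 9 + 46*i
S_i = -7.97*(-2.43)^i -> [-7.97, 19.37, -47.06, 114.36, -277.9]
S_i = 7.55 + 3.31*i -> [7.55, 10.86, 14.17, 17.48, 20.79]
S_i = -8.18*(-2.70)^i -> [-8.18, 22.09, -59.63, 161.01, -434.72]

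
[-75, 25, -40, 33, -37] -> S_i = Random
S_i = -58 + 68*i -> [-58, 10, 78, 146, 214]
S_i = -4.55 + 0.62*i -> [-4.55, -3.93, -3.31, -2.69, -2.07]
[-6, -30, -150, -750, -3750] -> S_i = -6*5^i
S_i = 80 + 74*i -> [80, 154, 228, 302, 376]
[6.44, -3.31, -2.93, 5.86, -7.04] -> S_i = Random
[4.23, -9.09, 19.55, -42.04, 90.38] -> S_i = 4.23*(-2.15)^i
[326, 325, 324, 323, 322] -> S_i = 326 + -1*i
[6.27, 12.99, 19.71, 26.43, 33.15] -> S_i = 6.27 + 6.72*i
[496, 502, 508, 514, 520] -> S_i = 496 + 6*i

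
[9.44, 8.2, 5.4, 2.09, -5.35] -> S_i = Random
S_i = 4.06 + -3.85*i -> [4.06, 0.21, -3.64, -7.49, -11.34]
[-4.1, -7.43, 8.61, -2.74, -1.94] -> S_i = Random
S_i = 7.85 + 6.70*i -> [7.85, 14.55, 21.25, 27.95, 34.65]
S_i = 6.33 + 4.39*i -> [6.33, 10.72, 15.11, 19.5, 23.89]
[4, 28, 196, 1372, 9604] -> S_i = 4*7^i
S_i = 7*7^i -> [7, 49, 343, 2401, 16807]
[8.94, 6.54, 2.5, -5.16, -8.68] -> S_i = Random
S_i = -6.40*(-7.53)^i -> [-6.4, 48.19, -362.89, 2732.53, -20575.95]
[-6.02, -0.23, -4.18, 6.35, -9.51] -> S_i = Random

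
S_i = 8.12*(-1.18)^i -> [8.12, -9.58, 11.31, -13.34, 15.74]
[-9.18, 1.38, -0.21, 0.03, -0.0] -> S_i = -9.18*(-0.15)^i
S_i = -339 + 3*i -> [-339, -336, -333, -330, -327]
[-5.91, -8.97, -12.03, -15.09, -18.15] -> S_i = -5.91 + -3.06*i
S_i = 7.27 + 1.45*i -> [7.27, 8.72, 10.17, 11.62, 13.07]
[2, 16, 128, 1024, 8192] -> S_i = 2*8^i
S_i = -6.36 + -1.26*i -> [-6.36, -7.62, -8.88, -10.14, -11.4]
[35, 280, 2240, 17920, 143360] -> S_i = 35*8^i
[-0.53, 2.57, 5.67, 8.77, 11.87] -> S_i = -0.53 + 3.10*i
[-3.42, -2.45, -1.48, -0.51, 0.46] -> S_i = -3.42 + 0.97*i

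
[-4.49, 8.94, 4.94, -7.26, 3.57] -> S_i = Random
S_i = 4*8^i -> [4, 32, 256, 2048, 16384]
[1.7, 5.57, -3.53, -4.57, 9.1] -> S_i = Random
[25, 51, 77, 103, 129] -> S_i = 25 + 26*i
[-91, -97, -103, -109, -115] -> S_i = -91 + -6*i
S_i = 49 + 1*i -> [49, 50, 51, 52, 53]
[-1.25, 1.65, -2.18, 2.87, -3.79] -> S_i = -1.25*(-1.32)^i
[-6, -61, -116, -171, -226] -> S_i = -6 + -55*i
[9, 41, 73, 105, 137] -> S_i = 9 + 32*i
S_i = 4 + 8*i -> [4, 12, 20, 28, 36]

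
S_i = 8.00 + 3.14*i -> [8.0, 11.14, 14.28, 17.42, 20.56]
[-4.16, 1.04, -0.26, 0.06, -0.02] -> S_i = -4.16*(-0.25)^i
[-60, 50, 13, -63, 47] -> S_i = Random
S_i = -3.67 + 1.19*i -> [-3.67, -2.48, -1.29, -0.1, 1.09]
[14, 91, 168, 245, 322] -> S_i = 14 + 77*i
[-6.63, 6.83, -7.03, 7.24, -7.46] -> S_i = -6.63*(-1.03)^i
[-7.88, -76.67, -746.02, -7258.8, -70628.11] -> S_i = -7.88*9.73^i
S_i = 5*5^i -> [5, 25, 125, 625, 3125]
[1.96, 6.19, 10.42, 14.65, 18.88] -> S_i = 1.96 + 4.23*i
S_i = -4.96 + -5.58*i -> [-4.96, -10.54, -16.12, -21.7, -27.28]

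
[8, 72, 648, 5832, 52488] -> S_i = 8*9^i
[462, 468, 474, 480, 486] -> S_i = 462 + 6*i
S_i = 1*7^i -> [1, 7, 49, 343, 2401]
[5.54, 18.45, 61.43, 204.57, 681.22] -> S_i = 5.54*3.33^i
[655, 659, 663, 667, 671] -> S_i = 655 + 4*i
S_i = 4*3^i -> [4, 12, 36, 108, 324]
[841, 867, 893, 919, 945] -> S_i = 841 + 26*i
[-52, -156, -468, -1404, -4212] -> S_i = -52*3^i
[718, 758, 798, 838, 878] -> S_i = 718 + 40*i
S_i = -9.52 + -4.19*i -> [-9.52, -13.71, -17.9, -22.09, -26.28]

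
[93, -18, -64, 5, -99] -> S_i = Random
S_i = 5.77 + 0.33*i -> [5.77, 6.1, 6.43, 6.76, 7.09]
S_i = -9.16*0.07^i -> [-9.16, -0.64, -0.04, -0.0, -0.0]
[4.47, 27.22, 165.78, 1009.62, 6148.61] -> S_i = 4.47*6.09^i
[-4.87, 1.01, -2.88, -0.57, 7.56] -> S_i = Random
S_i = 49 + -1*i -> [49, 48, 47, 46, 45]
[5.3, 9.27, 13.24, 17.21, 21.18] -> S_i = 5.30 + 3.97*i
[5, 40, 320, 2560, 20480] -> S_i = 5*8^i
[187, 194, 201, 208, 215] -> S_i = 187 + 7*i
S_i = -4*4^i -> [-4, -16, -64, -256, -1024]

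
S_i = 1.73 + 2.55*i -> [1.73, 4.28, 6.83, 9.38, 11.93]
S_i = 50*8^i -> [50, 400, 3200, 25600, 204800]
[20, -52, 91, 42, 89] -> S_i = Random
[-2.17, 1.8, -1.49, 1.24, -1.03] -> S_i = -2.17*(-0.83)^i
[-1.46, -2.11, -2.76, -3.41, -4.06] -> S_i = -1.46 + -0.65*i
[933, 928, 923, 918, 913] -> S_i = 933 + -5*i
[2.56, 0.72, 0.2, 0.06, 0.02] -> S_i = 2.56*0.28^i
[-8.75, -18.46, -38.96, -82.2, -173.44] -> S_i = -8.75*2.11^i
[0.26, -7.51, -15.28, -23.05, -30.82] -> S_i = 0.26 + -7.77*i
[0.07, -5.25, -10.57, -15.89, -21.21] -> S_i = 0.07 + -5.32*i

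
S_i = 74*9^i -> [74, 666, 5994, 53946, 485514]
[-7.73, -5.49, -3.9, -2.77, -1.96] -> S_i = -7.73*0.71^i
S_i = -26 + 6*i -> [-26, -20, -14, -8, -2]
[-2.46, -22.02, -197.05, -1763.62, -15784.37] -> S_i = -2.46*8.95^i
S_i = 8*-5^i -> [8, -40, 200, -1000, 5000]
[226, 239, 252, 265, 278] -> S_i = 226 + 13*i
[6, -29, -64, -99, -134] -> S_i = 6 + -35*i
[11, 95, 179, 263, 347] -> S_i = 11 + 84*i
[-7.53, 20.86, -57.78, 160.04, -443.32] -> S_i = -7.53*(-2.77)^i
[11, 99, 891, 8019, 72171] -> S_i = 11*9^i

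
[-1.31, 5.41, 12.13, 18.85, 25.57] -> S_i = -1.31 + 6.72*i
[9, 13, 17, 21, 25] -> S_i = 9 + 4*i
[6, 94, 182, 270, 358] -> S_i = 6 + 88*i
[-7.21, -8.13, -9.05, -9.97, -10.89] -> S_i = -7.21 + -0.92*i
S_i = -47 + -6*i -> [-47, -53, -59, -65, -71]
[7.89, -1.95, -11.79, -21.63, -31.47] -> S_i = 7.89 + -9.84*i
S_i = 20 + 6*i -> [20, 26, 32, 38, 44]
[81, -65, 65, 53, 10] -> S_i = Random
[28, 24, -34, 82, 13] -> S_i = Random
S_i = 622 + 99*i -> [622, 721, 820, 919, 1018]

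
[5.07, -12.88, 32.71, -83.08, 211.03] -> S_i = 5.07*(-2.54)^i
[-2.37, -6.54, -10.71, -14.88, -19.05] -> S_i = -2.37 + -4.17*i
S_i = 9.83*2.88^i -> [9.83, 28.31, 81.53, 234.82, 676.28]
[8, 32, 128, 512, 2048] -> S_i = 8*4^i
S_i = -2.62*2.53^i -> [-2.62, -6.63, -16.77, -42.43, -107.35]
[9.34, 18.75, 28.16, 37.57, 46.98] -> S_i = 9.34 + 9.41*i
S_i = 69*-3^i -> [69, -207, 621, -1863, 5589]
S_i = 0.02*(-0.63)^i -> [0.02, -0.01, 0.01, -0.01, 0.0]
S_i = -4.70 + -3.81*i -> [-4.7, -8.51, -12.32, -16.13, -19.94]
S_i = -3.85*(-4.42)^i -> [-3.85, 17.02, -75.22, 332.45, -1469.43]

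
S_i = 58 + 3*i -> [58, 61, 64, 67, 70]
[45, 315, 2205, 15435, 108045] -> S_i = 45*7^i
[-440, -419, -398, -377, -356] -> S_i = -440 + 21*i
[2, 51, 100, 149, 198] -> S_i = 2 + 49*i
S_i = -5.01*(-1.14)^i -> [-5.01, 5.71, -6.51, 7.42, -8.46]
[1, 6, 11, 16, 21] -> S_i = 1 + 5*i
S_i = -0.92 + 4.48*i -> [-0.92, 3.56, 8.04, 12.52, 17.0]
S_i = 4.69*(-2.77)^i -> [4.69, -12.99, 35.99, -99.68, 276.12]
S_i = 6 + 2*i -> [6, 8, 10, 12, 14]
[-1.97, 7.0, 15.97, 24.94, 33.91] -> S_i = -1.97 + 8.97*i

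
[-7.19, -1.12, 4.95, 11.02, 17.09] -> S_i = -7.19 + 6.07*i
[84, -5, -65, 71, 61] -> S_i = Random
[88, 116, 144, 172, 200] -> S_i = 88 + 28*i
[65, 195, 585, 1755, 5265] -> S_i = 65*3^i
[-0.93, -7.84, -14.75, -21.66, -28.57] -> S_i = -0.93 + -6.91*i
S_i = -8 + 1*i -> [-8, -7, -6, -5, -4]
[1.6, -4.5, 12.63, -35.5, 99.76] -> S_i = 1.60*(-2.81)^i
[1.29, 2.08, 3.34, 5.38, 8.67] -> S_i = 1.29*1.61^i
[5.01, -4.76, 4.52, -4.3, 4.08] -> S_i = 5.01*(-0.95)^i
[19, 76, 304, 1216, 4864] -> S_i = 19*4^i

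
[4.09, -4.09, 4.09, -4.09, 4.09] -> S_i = 4.09*(-1.00)^i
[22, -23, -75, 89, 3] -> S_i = Random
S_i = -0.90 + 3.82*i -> [-0.9, 2.92, 6.74, 10.56, 14.38]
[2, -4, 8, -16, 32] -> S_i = 2*-2^i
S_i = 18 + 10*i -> [18, 28, 38, 48, 58]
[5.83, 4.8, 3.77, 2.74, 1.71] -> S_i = 5.83 + -1.03*i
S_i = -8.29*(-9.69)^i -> [-8.29, 80.33, -778.4, 7542.68, -73088.6]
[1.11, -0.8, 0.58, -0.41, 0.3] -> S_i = 1.11*(-0.72)^i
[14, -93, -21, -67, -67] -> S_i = Random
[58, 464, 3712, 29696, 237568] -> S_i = 58*8^i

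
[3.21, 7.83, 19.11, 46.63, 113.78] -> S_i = 3.21*2.44^i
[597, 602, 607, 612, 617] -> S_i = 597 + 5*i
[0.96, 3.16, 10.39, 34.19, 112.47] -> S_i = 0.96*3.29^i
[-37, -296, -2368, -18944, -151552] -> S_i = -37*8^i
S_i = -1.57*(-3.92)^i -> [-1.57, 6.15, -24.13, 94.57, -370.72]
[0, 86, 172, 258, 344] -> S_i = 0 + 86*i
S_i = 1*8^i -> [1, 8, 64, 512, 4096]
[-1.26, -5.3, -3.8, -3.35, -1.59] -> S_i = Random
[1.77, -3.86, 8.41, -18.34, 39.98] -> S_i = 1.77*(-2.18)^i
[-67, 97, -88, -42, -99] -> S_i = Random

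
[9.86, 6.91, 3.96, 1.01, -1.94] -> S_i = 9.86 + -2.95*i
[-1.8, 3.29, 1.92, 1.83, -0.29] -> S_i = Random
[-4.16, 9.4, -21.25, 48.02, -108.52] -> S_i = -4.16*(-2.26)^i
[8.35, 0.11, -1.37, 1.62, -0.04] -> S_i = Random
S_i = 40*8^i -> [40, 320, 2560, 20480, 163840]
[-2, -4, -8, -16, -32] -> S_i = -2*2^i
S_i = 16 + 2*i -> [16, 18, 20, 22, 24]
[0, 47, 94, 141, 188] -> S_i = 0 + 47*i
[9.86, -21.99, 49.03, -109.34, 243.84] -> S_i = 9.86*(-2.23)^i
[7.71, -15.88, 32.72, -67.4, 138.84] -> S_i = 7.71*(-2.06)^i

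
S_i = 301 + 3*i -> [301, 304, 307, 310, 313]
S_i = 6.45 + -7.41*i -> [6.45, -0.96, -8.37, -15.78, -23.19]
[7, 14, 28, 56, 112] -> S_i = 7*2^i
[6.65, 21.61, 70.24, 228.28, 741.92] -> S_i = 6.65*3.25^i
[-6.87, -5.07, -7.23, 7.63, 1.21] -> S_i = Random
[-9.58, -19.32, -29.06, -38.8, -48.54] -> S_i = -9.58 + -9.74*i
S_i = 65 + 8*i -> [65, 73, 81, 89, 97]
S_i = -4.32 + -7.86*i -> [-4.32, -12.18, -20.04, -27.9, -35.76]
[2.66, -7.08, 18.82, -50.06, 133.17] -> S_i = 2.66*(-2.66)^i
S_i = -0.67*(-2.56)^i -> [-0.67, 1.72, -4.39, 11.24, -28.78]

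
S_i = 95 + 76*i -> [95, 171, 247, 323, 399]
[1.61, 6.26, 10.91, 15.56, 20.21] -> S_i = 1.61 + 4.65*i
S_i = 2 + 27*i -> [2, 29, 56, 83, 110]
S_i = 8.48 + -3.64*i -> [8.48, 4.84, 1.2, -2.44, -6.08]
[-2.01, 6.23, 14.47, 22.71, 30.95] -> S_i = -2.01 + 8.24*i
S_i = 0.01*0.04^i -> [0.01, 0.0, 0.0, 0.0, 0.0]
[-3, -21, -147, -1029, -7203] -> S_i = -3*7^i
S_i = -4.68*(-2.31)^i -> [-4.68, 10.81, -24.97, 57.69, -133.26]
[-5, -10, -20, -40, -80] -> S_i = -5*2^i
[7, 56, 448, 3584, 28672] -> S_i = 7*8^i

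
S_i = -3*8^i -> [-3, -24, -192, -1536, -12288]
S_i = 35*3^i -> [35, 105, 315, 945, 2835]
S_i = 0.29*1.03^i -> [0.29, 0.3, 0.31, 0.32, 0.33]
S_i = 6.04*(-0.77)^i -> [6.04, -4.65, 3.58, -2.76, 2.12]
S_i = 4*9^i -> [4, 36, 324, 2916, 26244]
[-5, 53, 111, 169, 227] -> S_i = -5 + 58*i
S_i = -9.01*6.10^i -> [-9.01, -54.96, -335.26, -2045.1, -12475.1]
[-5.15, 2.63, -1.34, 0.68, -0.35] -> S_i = -5.15*(-0.51)^i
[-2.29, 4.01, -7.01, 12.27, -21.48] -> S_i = -2.29*(-1.75)^i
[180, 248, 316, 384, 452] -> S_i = 180 + 68*i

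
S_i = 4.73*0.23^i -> [4.73, 1.09, 0.25, 0.06, 0.01]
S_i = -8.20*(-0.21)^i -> [-8.2, 1.72, -0.36, 0.08, -0.02]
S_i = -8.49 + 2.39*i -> [-8.49, -6.1, -3.71, -1.32, 1.07]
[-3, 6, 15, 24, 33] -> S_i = -3 + 9*i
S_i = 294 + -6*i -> [294, 288, 282, 276, 270]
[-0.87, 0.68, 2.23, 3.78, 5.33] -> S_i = -0.87 + 1.55*i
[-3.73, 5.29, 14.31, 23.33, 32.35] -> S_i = -3.73 + 9.02*i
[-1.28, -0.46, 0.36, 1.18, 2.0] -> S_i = -1.28 + 0.82*i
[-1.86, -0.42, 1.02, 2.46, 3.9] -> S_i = -1.86 + 1.44*i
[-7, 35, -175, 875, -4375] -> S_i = -7*-5^i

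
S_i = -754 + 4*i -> [-754, -750, -746, -742, -738]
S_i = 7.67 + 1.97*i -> [7.67, 9.64, 11.61, 13.58, 15.55]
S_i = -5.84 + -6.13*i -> [-5.84, -11.97, -18.1, -24.23, -30.36]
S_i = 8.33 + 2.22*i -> [8.33, 10.55, 12.77, 14.99, 17.21]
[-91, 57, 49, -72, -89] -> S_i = Random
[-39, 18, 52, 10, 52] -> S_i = Random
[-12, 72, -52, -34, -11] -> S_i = Random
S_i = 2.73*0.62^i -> [2.73, 1.69, 1.05, 0.65, 0.4]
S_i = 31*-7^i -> [31, -217, 1519, -10633, 74431]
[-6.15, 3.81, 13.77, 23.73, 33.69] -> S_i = -6.15 + 9.96*i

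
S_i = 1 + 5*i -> [1, 6, 11, 16, 21]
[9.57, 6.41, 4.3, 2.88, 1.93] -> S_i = 9.57*0.67^i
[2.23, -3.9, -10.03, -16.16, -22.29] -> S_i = 2.23 + -6.13*i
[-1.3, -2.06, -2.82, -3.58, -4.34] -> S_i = -1.30 + -0.76*i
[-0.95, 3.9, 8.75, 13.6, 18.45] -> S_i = -0.95 + 4.85*i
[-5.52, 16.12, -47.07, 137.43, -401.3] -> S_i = -5.52*(-2.92)^i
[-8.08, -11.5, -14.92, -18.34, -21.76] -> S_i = -8.08 + -3.42*i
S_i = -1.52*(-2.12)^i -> [-1.52, 3.22, -6.83, 14.48, -30.7]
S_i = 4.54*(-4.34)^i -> [4.54, -19.7, 85.51, -371.13, 1610.7]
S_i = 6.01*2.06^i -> [6.01, 12.38, 25.5, 52.54, 108.23]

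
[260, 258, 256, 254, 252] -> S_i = 260 + -2*i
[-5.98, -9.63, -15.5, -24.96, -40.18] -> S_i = -5.98*1.61^i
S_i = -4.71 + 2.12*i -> [-4.71, -2.59, -0.47, 1.65, 3.77]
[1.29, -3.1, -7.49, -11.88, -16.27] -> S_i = 1.29 + -4.39*i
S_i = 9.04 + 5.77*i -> [9.04, 14.81, 20.58, 26.35, 32.12]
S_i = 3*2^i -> [3, 6, 12, 24, 48]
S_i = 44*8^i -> [44, 352, 2816, 22528, 180224]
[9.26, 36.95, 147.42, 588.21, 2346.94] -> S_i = 9.26*3.99^i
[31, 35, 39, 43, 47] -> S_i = 31 + 4*i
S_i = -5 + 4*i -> [-5, -1, 3, 7, 11]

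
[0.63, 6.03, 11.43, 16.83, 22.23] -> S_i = 0.63 + 5.40*i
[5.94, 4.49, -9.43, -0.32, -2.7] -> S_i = Random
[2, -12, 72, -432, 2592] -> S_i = 2*-6^i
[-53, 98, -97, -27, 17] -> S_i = Random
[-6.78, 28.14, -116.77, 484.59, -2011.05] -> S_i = -6.78*(-4.15)^i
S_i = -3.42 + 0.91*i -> [-3.42, -2.51, -1.6, -0.69, 0.22]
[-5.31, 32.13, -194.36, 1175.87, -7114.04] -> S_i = -5.31*(-6.05)^i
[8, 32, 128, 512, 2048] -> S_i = 8*4^i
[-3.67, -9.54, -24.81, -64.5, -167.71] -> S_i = -3.67*2.60^i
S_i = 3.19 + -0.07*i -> [3.19, 3.12, 3.05, 2.98, 2.91]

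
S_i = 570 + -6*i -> [570, 564, 558, 552, 546]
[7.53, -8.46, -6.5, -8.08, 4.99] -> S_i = Random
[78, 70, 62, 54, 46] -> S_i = 78 + -8*i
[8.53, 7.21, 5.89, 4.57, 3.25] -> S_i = 8.53 + -1.32*i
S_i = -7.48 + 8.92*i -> [-7.48, 1.44, 10.36, 19.28, 28.2]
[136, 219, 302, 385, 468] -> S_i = 136 + 83*i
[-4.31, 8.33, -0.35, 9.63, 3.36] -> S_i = Random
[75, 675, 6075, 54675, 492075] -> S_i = 75*9^i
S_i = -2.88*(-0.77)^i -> [-2.88, 2.22, -1.71, 1.31, -1.01]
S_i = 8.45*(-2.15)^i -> [8.45, -18.17, 39.06, -83.98, 180.56]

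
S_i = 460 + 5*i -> [460, 465, 470, 475, 480]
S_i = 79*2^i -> [79, 158, 316, 632, 1264]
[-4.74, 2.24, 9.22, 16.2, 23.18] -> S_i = -4.74 + 6.98*i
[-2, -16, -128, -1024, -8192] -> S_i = -2*8^i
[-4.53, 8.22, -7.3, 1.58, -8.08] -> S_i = Random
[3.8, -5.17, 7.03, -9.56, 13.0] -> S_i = 3.80*(-1.36)^i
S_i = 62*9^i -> [62, 558, 5022, 45198, 406782]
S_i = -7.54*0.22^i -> [-7.54, -1.66, -0.36, -0.08, -0.02]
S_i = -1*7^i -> [-1, -7, -49, -343, -2401]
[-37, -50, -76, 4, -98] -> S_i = Random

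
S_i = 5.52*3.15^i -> [5.52, 17.39, 54.77, 172.53, 543.48]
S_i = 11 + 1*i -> [11, 12, 13, 14, 15]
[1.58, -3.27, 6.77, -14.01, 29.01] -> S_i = 1.58*(-2.07)^i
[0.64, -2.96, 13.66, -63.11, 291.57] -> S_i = 0.64*(-4.62)^i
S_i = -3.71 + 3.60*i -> [-3.71, -0.11, 3.49, 7.09, 10.69]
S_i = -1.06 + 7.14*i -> [-1.06, 6.08, 13.22, 20.36, 27.5]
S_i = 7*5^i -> [7, 35, 175, 875, 4375]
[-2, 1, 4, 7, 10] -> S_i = -2 + 3*i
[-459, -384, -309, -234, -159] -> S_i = -459 + 75*i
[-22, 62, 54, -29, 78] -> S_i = Random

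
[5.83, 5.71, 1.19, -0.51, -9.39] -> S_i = Random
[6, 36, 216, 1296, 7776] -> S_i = 6*6^i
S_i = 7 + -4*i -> [7, 3, -1, -5, -9]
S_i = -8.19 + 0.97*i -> [-8.19, -7.22, -6.25, -5.28, -4.31]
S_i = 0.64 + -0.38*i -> [0.64, 0.26, -0.12, -0.5, -0.88]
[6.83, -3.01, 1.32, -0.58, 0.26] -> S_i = 6.83*(-0.44)^i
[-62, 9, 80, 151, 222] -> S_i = -62 + 71*i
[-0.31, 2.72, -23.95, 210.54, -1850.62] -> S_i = -0.31*(-8.79)^i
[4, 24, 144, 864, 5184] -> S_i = 4*6^i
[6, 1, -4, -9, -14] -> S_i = 6 + -5*i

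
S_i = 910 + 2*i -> [910, 912, 914, 916, 918]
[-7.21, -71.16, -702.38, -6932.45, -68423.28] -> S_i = -7.21*9.87^i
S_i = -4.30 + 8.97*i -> [-4.3, 4.67, 13.64, 22.61, 31.58]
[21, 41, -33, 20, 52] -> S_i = Random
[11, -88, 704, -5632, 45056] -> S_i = 11*-8^i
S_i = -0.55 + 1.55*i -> [-0.55, 1.0, 2.55, 4.1, 5.65]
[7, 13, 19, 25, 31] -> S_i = 7 + 6*i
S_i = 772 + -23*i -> [772, 749, 726, 703, 680]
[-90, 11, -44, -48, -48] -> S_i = Random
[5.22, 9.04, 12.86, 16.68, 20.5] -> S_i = 5.22 + 3.82*i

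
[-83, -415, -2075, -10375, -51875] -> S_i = -83*5^i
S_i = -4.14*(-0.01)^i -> [-4.14, 0.04, -0.0, 0.0, -0.0]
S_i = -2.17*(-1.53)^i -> [-2.17, 3.32, -5.08, 7.77, -11.89]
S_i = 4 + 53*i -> [4, 57, 110, 163, 216]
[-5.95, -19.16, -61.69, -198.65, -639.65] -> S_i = -5.95*3.22^i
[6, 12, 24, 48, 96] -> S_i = 6*2^i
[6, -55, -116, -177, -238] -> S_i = 6 + -61*i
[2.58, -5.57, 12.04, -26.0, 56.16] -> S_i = 2.58*(-2.16)^i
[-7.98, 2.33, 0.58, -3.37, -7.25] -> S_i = Random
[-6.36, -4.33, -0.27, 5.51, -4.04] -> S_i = Random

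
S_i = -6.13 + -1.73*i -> [-6.13, -7.86, -9.59, -11.32, -13.05]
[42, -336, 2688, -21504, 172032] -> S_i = 42*-8^i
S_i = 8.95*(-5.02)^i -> [8.95, -44.93, 225.54, -1132.23, 5683.79]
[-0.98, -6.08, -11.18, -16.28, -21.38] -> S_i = -0.98 + -5.10*i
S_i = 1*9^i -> [1, 9, 81, 729, 6561]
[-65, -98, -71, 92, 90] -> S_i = Random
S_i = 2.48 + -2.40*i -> [2.48, 0.08, -2.32, -4.72, -7.12]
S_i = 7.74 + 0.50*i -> [7.74, 8.24, 8.74, 9.24, 9.74]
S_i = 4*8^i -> [4, 32, 256, 2048, 16384]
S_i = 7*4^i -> [7, 28, 112, 448, 1792]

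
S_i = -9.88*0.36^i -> [-9.88, -3.56, -1.28, -0.46, -0.17]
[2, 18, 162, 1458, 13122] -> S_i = 2*9^i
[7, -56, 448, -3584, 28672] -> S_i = 7*-8^i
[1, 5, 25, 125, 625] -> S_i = 1*5^i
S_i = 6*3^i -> [6, 18, 54, 162, 486]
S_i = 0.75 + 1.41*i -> [0.75, 2.16, 3.57, 4.98, 6.39]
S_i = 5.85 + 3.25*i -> [5.85, 9.1, 12.35, 15.6, 18.85]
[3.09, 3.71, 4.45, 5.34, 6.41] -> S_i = 3.09*1.20^i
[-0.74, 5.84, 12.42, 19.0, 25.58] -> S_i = -0.74 + 6.58*i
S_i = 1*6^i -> [1, 6, 36, 216, 1296]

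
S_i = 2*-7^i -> [2, -14, 98, -686, 4802]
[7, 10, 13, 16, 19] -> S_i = 7 + 3*i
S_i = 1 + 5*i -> [1, 6, 11, 16, 21]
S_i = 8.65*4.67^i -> [8.65, 40.4, 188.65, 880.98, 4114.18]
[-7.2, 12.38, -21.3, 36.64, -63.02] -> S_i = -7.20*(-1.72)^i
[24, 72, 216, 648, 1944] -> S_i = 24*3^i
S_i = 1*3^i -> [1, 3, 9, 27, 81]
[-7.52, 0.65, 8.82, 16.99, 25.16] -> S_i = -7.52 + 8.17*i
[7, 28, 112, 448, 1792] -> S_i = 7*4^i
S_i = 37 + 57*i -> [37, 94, 151, 208, 265]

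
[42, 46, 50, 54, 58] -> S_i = 42 + 4*i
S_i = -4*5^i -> [-4, -20, -100, -500, -2500]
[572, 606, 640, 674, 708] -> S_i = 572 + 34*i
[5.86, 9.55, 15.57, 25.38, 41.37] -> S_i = 5.86*1.63^i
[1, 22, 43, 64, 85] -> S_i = 1 + 21*i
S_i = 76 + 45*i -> [76, 121, 166, 211, 256]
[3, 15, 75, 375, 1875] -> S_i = 3*5^i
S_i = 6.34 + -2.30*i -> [6.34, 4.04, 1.74, -0.56, -2.86]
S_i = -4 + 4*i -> [-4, 0, 4, 8, 12]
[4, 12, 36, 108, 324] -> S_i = 4*3^i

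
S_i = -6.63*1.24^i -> [-6.63, -8.22, -10.19, -12.64, -15.67]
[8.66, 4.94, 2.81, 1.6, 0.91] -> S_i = 8.66*0.57^i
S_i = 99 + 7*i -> [99, 106, 113, 120, 127]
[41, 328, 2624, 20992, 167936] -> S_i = 41*8^i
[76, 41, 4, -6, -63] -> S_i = Random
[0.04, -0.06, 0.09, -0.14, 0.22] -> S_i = 0.04*(-1.53)^i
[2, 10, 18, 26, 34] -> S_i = 2 + 8*i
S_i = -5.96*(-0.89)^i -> [-5.96, 5.3, -4.72, 4.2, -3.74]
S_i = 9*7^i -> [9, 63, 441, 3087, 21609]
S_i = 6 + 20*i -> [6, 26, 46, 66, 86]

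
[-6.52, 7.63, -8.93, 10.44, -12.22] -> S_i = -6.52*(-1.17)^i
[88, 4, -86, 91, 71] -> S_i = Random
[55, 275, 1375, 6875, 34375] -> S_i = 55*5^i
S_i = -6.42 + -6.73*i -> [-6.42, -13.15, -19.88, -26.61, -33.34]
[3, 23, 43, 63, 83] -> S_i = 3 + 20*i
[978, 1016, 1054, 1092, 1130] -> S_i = 978 + 38*i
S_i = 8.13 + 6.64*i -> [8.13, 14.77, 21.41, 28.05, 34.69]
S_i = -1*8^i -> [-1, -8, -64, -512, -4096]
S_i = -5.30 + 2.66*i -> [-5.3, -2.64, 0.02, 2.68, 5.34]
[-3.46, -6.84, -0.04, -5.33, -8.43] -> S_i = Random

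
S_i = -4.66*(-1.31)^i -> [-4.66, 6.1, -8.0, 10.48, -13.72]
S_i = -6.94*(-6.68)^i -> [-6.94, 46.36, -309.68, 2068.66, -13818.64]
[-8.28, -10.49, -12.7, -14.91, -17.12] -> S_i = -8.28 + -2.21*i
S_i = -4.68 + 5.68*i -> [-4.68, 1.0, 6.68, 12.36, 18.04]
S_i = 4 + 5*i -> [4, 9, 14, 19, 24]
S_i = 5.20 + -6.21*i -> [5.2, -1.01, -7.22, -13.43, -19.64]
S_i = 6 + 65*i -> [6, 71, 136, 201, 266]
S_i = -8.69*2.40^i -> [-8.69, -20.86, -50.05, -120.13, -288.31]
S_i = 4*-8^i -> [4, -32, 256, -2048, 16384]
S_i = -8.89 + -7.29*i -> [-8.89, -16.18, -23.47, -30.76, -38.05]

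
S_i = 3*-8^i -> [3, -24, 192, -1536, 12288]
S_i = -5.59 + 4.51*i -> [-5.59, -1.08, 3.43, 7.94, 12.45]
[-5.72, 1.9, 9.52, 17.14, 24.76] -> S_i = -5.72 + 7.62*i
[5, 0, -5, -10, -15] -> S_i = 5 + -5*i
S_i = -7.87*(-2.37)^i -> [-7.87, 18.65, -44.21, 104.77, -248.3]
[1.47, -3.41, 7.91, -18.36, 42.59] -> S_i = 1.47*(-2.32)^i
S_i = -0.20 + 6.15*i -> [-0.2, 5.95, 12.1, 18.25, 24.4]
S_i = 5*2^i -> [5, 10, 20, 40, 80]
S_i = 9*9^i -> [9, 81, 729, 6561, 59049]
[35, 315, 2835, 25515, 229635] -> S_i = 35*9^i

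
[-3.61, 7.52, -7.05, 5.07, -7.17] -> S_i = Random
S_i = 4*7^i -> [4, 28, 196, 1372, 9604]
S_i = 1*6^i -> [1, 6, 36, 216, 1296]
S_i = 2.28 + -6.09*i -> [2.28, -3.81, -9.9, -15.99, -22.08]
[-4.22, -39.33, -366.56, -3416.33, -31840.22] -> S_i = -4.22*9.32^i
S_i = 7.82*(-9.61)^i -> [7.82, -75.15, 722.19, -6940.28, 66696.08]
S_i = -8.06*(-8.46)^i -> [-8.06, 68.19, -576.87, 4880.3, -41287.3]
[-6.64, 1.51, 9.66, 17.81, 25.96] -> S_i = -6.64 + 8.15*i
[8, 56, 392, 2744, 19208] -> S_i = 8*7^i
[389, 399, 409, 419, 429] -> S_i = 389 + 10*i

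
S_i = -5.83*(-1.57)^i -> [-5.83, 9.15, -14.37, 22.56, -35.42]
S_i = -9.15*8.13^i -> [-9.15, -74.39, -604.79, -4916.92, -39974.52]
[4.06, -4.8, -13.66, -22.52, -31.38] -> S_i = 4.06 + -8.86*i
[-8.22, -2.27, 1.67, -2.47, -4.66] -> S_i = Random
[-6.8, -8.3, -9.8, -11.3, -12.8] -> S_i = -6.80 + -1.50*i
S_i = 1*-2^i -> [1, -2, 4, -8, 16]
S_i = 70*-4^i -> [70, -280, 1120, -4480, 17920]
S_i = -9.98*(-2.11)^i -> [-9.98, 21.06, -44.43, 93.75, -197.82]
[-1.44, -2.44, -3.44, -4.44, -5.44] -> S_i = -1.44 + -1.00*i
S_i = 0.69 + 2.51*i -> [0.69, 3.2, 5.71, 8.22, 10.73]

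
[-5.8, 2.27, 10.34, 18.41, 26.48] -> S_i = -5.80 + 8.07*i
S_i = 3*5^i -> [3, 15, 75, 375, 1875]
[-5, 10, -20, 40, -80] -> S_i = -5*-2^i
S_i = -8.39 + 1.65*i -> [-8.39, -6.74, -5.09, -3.44, -1.79]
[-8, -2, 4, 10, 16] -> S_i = -8 + 6*i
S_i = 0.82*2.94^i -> [0.82, 2.41, 7.09, 20.84, 61.26]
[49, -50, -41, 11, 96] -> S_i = Random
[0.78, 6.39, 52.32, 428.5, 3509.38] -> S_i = 0.78*8.19^i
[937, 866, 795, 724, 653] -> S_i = 937 + -71*i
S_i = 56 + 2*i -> [56, 58, 60, 62, 64]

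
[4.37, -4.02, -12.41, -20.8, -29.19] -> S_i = 4.37 + -8.39*i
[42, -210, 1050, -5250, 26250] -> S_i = 42*-5^i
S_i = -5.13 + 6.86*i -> [-5.13, 1.73, 8.59, 15.45, 22.31]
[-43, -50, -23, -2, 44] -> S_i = Random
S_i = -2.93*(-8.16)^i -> [-2.93, 23.91, -195.1, 1591.98, -12990.57]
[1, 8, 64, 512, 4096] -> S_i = 1*8^i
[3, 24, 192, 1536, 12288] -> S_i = 3*8^i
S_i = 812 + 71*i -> [812, 883, 954, 1025, 1096]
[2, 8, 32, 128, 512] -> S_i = 2*4^i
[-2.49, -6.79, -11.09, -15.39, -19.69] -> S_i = -2.49 + -4.30*i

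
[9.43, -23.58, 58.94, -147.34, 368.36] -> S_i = 9.43*(-2.50)^i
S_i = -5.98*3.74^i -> [-5.98, -22.37, -83.65, -312.84, -1170.0]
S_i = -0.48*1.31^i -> [-0.48, -0.63, -0.82, -1.08, -1.41]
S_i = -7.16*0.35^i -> [-7.16, -2.51, -0.88, -0.31, -0.11]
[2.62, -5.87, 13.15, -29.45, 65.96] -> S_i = 2.62*(-2.24)^i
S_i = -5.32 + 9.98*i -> [-5.32, 4.66, 14.64, 24.62, 34.6]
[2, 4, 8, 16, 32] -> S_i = 2*2^i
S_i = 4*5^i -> [4, 20, 100, 500, 2500]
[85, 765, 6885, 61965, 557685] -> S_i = 85*9^i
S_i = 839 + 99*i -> [839, 938, 1037, 1136, 1235]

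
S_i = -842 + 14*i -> [-842, -828, -814, -800, -786]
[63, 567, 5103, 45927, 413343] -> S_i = 63*9^i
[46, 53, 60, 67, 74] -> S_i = 46 + 7*i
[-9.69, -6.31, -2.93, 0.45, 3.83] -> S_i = -9.69 + 3.38*i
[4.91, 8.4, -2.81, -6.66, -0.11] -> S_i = Random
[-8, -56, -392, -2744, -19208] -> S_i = -8*7^i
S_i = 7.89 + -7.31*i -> [7.89, 0.58, -6.73, -14.04, -21.35]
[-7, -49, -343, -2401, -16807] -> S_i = -7*7^i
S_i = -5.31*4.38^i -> [-5.31, -23.26, -101.87, -446.19, -1954.3]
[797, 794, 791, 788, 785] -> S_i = 797 + -3*i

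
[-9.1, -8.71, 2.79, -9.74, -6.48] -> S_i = Random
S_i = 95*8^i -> [95, 760, 6080, 48640, 389120]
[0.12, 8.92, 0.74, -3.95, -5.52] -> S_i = Random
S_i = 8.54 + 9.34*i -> [8.54, 17.88, 27.22, 36.56, 45.9]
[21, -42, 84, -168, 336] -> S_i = 21*-2^i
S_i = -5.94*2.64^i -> [-5.94, -15.68, -41.4, -109.29, -288.54]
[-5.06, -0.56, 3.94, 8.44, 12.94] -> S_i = -5.06 + 4.50*i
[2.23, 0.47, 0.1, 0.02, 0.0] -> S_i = 2.23*0.21^i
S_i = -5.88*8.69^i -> [-5.88, -51.1, -444.03, -3858.66, -33531.77]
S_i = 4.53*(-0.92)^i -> [4.53, -4.17, 3.83, -3.53, 3.25]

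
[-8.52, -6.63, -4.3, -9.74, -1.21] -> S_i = Random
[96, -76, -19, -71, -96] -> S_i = Random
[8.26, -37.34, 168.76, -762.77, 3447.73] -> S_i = 8.26*(-4.52)^i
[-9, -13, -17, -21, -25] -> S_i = -9 + -4*i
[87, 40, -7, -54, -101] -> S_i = 87 + -47*i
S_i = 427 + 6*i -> [427, 433, 439, 445, 451]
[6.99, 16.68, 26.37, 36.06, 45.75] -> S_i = 6.99 + 9.69*i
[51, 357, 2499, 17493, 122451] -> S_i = 51*7^i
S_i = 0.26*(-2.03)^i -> [0.26, -0.53, 1.07, -2.18, 4.42]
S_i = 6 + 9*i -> [6, 15, 24, 33, 42]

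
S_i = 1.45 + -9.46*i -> [1.45, -8.01, -17.47, -26.93, -36.39]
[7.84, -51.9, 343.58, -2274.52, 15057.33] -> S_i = 7.84*(-6.62)^i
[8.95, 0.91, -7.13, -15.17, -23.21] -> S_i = 8.95 + -8.04*i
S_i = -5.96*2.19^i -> [-5.96, -13.05, -28.58, -62.6, -137.1]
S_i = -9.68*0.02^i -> [-9.68, -0.19, -0.0, -0.0, -0.0]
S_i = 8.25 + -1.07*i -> [8.25, 7.18, 6.11, 5.04, 3.97]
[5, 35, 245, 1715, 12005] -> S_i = 5*7^i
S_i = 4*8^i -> [4, 32, 256, 2048, 16384]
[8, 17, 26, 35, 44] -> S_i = 8 + 9*i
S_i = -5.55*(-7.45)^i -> [-5.55, 41.35, -308.04, 2294.89, -17096.93]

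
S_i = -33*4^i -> [-33, -132, -528, -2112, -8448]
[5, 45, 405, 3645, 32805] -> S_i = 5*9^i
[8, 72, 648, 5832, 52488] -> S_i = 8*9^i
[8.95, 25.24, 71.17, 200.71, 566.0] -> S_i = 8.95*2.82^i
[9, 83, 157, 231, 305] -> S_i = 9 + 74*i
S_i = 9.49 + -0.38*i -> [9.49, 9.11, 8.73, 8.35, 7.97]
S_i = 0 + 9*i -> [0, 9, 18, 27, 36]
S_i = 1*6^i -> [1, 6, 36, 216, 1296]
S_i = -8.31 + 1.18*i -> [-8.31, -7.13, -5.95, -4.77, -3.59]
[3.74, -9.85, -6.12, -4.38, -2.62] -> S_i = Random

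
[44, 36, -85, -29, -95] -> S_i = Random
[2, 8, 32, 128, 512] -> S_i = 2*4^i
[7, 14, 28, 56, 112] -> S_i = 7*2^i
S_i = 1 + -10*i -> [1, -9, -19, -29, -39]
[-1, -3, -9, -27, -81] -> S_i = -1*3^i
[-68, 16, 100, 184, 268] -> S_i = -68 + 84*i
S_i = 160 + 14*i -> [160, 174, 188, 202, 216]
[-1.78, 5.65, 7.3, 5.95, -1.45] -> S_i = Random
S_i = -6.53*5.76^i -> [-6.53, -37.61, -216.65, -1247.9, -7187.92]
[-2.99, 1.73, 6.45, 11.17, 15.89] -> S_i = -2.99 + 4.72*i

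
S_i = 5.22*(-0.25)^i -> [5.22, -1.3, 0.33, -0.08, 0.02]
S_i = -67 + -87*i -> [-67, -154, -241, -328, -415]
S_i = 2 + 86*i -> [2, 88, 174, 260, 346]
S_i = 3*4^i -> [3, 12, 48, 192, 768]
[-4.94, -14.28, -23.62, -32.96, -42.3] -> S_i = -4.94 + -9.34*i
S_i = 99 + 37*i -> [99, 136, 173, 210, 247]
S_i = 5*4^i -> [5, 20, 80, 320, 1280]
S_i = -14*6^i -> [-14, -84, -504, -3024, -18144]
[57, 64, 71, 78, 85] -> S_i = 57 + 7*i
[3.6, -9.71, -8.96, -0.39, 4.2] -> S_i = Random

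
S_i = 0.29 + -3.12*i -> [0.29, -2.83, -5.95, -9.07, -12.19]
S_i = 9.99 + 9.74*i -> [9.99, 19.73, 29.47, 39.21, 48.95]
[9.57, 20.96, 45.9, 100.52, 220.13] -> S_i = 9.57*2.19^i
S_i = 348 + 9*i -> [348, 357, 366, 375, 384]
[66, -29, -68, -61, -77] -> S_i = Random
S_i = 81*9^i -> [81, 729, 6561, 59049, 531441]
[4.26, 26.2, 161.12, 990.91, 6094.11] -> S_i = 4.26*6.15^i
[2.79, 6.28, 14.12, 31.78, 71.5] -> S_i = 2.79*2.25^i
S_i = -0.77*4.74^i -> [-0.77, -3.65, -17.3, -82.0, -388.69]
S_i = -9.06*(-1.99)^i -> [-9.06, 18.03, -35.88, 71.4, -142.08]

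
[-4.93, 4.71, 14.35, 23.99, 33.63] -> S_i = -4.93 + 9.64*i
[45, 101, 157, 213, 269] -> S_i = 45 + 56*i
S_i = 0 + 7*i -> [0, 7, 14, 21, 28]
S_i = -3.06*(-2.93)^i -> [-3.06, 8.97, -26.27, 76.97, -225.52]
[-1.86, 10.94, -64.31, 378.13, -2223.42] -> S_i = -1.86*(-5.88)^i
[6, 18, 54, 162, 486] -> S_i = 6*3^i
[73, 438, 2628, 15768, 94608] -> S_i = 73*6^i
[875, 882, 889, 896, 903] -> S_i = 875 + 7*i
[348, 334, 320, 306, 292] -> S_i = 348 + -14*i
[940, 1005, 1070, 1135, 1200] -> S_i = 940 + 65*i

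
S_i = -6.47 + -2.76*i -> [-6.47, -9.23, -11.99, -14.75, -17.51]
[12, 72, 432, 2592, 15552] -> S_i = 12*6^i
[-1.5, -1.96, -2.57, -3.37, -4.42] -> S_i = -1.50*1.31^i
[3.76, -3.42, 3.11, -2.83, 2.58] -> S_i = 3.76*(-0.91)^i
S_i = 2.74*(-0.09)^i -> [2.74, -0.25, 0.02, -0.0, 0.0]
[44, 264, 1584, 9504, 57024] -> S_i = 44*6^i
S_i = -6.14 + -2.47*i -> [-6.14, -8.61, -11.08, -13.55, -16.02]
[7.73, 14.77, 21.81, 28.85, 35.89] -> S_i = 7.73 + 7.04*i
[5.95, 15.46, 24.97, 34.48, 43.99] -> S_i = 5.95 + 9.51*i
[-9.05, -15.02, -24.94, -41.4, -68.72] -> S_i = -9.05*1.66^i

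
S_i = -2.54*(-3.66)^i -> [-2.54, 9.3, -34.02, 124.53, -455.78]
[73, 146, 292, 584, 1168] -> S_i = 73*2^i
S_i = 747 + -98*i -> [747, 649, 551, 453, 355]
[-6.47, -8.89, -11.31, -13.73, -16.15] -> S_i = -6.47 + -2.42*i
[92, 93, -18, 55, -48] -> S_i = Random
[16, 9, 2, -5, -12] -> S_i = 16 + -7*i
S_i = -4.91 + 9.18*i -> [-4.91, 4.27, 13.45, 22.63, 31.81]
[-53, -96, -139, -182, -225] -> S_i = -53 + -43*i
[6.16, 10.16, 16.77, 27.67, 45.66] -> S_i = 6.16*1.65^i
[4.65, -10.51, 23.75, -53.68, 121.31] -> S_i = 4.65*(-2.26)^i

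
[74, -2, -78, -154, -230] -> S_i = 74 + -76*i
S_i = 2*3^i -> [2, 6, 18, 54, 162]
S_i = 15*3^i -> [15, 45, 135, 405, 1215]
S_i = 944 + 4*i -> [944, 948, 952, 956, 960]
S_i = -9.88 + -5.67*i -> [-9.88, -15.55, -21.22, -26.89, -32.56]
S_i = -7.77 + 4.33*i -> [-7.77, -3.44, 0.89, 5.22, 9.55]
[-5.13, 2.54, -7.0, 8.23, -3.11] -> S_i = Random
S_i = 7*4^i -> [7, 28, 112, 448, 1792]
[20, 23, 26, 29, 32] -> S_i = 20 + 3*i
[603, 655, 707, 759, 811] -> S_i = 603 + 52*i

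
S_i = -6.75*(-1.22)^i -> [-6.75, 8.24, -10.05, 12.26, -14.95]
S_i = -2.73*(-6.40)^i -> [-2.73, 17.47, -111.82, 715.65, -4580.18]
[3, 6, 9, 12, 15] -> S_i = 3 + 3*i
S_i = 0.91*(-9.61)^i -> [0.91, -8.75, 84.04, -807.63, 7761.31]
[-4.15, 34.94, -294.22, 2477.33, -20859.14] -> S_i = -4.15*(-8.42)^i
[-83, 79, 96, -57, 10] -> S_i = Random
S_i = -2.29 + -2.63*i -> [-2.29, -4.92, -7.55, -10.18, -12.81]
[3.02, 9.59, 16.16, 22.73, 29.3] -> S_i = 3.02 + 6.57*i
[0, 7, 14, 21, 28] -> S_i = 0 + 7*i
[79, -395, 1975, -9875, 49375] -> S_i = 79*-5^i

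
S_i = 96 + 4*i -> [96, 100, 104, 108, 112]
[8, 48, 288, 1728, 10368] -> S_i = 8*6^i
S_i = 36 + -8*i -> [36, 28, 20, 12, 4]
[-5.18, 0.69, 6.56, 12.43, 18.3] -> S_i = -5.18 + 5.87*i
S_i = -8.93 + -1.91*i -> [-8.93, -10.84, -12.75, -14.66, -16.57]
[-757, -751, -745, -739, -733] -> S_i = -757 + 6*i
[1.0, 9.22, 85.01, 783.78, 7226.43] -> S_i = 1.00*9.22^i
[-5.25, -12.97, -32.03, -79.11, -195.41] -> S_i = -5.25*2.47^i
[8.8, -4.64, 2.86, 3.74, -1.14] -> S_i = Random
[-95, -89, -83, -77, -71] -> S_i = -95 + 6*i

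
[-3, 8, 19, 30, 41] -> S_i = -3 + 11*i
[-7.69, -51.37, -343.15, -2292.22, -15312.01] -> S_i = -7.69*6.68^i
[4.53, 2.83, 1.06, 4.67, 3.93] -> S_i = Random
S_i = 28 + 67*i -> [28, 95, 162, 229, 296]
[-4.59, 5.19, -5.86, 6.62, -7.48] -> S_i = -4.59*(-1.13)^i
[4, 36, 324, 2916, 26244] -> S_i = 4*9^i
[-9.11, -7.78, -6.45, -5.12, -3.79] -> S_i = -9.11 + 1.33*i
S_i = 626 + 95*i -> [626, 721, 816, 911, 1006]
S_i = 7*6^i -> [7, 42, 252, 1512, 9072]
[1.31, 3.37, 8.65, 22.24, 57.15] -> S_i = 1.31*2.57^i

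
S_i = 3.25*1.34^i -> [3.25, 4.36, 5.84, 7.82, 10.48]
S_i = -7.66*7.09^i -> [-7.66, -54.31, -385.05, -2730.03, -19355.92]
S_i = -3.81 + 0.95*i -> [-3.81, -2.86, -1.91, -0.96, -0.01]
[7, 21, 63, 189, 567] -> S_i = 7*3^i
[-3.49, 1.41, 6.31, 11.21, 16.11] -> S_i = -3.49 + 4.90*i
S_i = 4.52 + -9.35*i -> [4.52, -4.83, -14.18, -23.53, -32.88]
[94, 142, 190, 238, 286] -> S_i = 94 + 48*i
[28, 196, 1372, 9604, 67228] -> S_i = 28*7^i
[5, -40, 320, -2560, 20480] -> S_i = 5*-8^i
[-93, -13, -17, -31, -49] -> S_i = Random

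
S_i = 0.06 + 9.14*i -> [0.06, 9.2, 18.34, 27.48, 36.62]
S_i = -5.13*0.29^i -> [-5.13, -1.49, -0.43, -0.13, -0.04]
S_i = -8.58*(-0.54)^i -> [-8.58, 4.63, -2.5, 1.35, -0.73]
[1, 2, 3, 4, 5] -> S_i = 1 + 1*i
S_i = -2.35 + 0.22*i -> [-2.35, -2.13, -1.91, -1.69, -1.47]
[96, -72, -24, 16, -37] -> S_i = Random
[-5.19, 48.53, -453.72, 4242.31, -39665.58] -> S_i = -5.19*(-9.35)^i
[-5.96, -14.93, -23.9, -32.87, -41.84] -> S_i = -5.96 + -8.97*i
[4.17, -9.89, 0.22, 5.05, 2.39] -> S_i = Random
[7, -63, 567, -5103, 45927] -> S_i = 7*-9^i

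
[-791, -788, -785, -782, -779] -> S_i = -791 + 3*i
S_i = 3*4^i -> [3, 12, 48, 192, 768]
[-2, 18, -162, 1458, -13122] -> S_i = -2*-9^i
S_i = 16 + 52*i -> [16, 68, 120, 172, 224]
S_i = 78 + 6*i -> [78, 84, 90, 96, 102]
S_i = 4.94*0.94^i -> [4.94, 4.64, 4.36, 4.1, 3.86]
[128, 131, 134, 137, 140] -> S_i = 128 + 3*i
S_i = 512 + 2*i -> [512, 514, 516, 518, 520]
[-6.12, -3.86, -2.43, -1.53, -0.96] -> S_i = -6.12*0.63^i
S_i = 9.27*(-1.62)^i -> [9.27, -15.02, 24.33, -39.41, 63.85]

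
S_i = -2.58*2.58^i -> [-2.58, -6.66, -17.17, -44.31, -114.31]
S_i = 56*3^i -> [56, 168, 504, 1512, 4536]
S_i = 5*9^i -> [5, 45, 405, 3645, 32805]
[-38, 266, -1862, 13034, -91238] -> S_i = -38*-7^i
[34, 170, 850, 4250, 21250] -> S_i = 34*5^i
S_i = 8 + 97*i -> [8, 105, 202, 299, 396]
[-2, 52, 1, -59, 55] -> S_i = Random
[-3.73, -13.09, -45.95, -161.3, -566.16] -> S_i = -3.73*3.51^i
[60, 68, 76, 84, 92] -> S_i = 60 + 8*i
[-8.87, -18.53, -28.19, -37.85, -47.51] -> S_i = -8.87 + -9.66*i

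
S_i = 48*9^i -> [48, 432, 3888, 34992, 314928]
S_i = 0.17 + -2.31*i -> [0.17, -2.14, -4.45, -6.76, -9.07]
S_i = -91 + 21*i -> [-91, -70, -49, -28, -7]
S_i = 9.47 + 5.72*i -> [9.47, 15.19, 20.91, 26.63, 32.35]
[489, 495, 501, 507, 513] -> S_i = 489 + 6*i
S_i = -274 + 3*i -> [-274, -271, -268, -265, -262]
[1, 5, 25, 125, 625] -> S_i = 1*5^i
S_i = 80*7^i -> [80, 560, 3920, 27440, 192080]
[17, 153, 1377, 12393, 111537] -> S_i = 17*9^i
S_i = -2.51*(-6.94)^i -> [-2.51, 17.42, -120.89, 838.98, -5822.53]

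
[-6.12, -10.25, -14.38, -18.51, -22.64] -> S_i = -6.12 + -4.13*i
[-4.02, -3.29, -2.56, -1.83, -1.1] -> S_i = -4.02 + 0.73*i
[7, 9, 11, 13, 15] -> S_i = 7 + 2*i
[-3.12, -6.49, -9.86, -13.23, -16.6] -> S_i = -3.12 + -3.37*i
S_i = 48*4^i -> [48, 192, 768, 3072, 12288]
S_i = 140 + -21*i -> [140, 119, 98, 77, 56]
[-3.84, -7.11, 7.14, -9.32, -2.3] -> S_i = Random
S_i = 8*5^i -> [8, 40, 200, 1000, 5000]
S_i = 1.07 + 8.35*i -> [1.07, 9.42, 17.77, 26.12, 34.47]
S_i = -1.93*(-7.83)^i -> [-1.93, 15.11, -118.33, 926.49, -7254.45]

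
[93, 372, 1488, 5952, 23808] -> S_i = 93*4^i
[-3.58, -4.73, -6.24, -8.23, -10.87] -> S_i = -3.58*1.32^i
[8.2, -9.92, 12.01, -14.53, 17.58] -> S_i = 8.20*(-1.21)^i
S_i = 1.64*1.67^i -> [1.64, 2.74, 4.57, 7.64, 12.76]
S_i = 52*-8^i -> [52, -416, 3328, -26624, 212992]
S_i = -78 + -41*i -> [-78, -119, -160, -201, -242]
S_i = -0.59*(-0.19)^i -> [-0.59, 0.11, -0.02, 0.0, -0.0]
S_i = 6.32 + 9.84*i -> [6.32, 16.16, 26.0, 35.84, 45.68]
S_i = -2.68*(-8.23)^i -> [-2.68, 22.06, -181.52, 1493.94, -12295.16]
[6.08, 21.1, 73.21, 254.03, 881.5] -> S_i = 6.08*3.47^i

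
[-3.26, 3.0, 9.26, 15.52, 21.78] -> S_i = -3.26 + 6.26*i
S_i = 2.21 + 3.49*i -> [2.21, 5.7, 9.19, 12.68, 16.17]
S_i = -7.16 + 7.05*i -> [-7.16, -0.11, 6.94, 13.99, 21.04]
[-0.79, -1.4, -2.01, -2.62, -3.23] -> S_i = -0.79 + -0.61*i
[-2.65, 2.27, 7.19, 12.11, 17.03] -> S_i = -2.65 + 4.92*i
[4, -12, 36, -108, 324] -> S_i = 4*-3^i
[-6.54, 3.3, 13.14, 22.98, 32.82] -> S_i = -6.54 + 9.84*i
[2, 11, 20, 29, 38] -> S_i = 2 + 9*i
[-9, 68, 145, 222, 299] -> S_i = -9 + 77*i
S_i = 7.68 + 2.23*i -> [7.68, 9.91, 12.14, 14.37, 16.6]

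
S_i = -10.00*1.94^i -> [-10.0, -19.4, -37.64, -73.01, -141.65]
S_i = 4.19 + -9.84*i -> [4.19, -5.65, -15.49, -25.33, -35.17]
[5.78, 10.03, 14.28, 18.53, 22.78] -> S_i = 5.78 + 4.25*i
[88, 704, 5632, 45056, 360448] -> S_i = 88*8^i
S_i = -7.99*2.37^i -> [-7.99, -18.94, -44.88, -106.36, -252.08]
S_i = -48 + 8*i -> [-48, -40, -32, -24, -16]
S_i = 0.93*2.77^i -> [0.93, 2.58, 7.14, 19.77, 54.75]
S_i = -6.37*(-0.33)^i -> [-6.37, 2.1, -0.69, 0.23, -0.08]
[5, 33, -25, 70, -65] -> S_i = Random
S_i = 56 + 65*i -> [56, 121, 186, 251, 316]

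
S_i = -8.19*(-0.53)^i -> [-8.19, 4.34, -2.3, 1.22, -0.65]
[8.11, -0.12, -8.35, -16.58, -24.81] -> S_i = 8.11 + -8.23*i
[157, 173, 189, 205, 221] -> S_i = 157 + 16*i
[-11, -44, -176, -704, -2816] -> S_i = -11*4^i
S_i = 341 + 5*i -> [341, 346, 351, 356, 361]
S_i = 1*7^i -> [1, 7, 49, 343, 2401]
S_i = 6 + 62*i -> [6, 68, 130, 192, 254]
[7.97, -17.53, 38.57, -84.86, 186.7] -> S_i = 7.97*(-2.20)^i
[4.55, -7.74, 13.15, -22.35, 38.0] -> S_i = 4.55*(-1.70)^i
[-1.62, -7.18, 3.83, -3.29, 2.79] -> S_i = Random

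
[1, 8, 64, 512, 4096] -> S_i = 1*8^i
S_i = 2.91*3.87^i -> [2.91, 11.26, 43.58, 168.67, 652.73]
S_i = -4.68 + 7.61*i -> [-4.68, 2.93, 10.54, 18.15, 25.76]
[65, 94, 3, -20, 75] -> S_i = Random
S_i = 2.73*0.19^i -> [2.73, 0.52, 0.1, 0.02, 0.0]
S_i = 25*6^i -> [25, 150, 900, 5400, 32400]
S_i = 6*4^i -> [6, 24, 96, 384, 1536]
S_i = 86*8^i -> [86, 688, 5504, 44032, 352256]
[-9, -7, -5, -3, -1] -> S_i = -9 + 2*i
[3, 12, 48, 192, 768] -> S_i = 3*4^i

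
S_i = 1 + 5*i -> [1, 6, 11, 16, 21]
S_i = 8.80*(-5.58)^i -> [8.8, -49.1, 274.0, -1528.92, 8531.38]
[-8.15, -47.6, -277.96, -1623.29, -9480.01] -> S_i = -8.15*5.84^i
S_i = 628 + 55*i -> [628, 683, 738, 793, 848]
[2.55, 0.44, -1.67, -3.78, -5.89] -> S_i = 2.55 + -2.11*i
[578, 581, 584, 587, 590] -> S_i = 578 + 3*i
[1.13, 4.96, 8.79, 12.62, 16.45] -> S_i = 1.13 + 3.83*i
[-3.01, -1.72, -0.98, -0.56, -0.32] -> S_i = -3.01*0.57^i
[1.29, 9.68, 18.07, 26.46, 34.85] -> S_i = 1.29 + 8.39*i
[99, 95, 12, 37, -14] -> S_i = Random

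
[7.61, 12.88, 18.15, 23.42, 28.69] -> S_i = 7.61 + 5.27*i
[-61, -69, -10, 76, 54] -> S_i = Random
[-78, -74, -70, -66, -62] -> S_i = -78 + 4*i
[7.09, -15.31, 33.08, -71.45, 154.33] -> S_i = 7.09*(-2.16)^i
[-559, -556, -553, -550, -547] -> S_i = -559 + 3*i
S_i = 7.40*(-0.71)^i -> [7.4, -5.25, 3.73, -2.65, 1.88]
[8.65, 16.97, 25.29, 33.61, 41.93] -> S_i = 8.65 + 8.32*i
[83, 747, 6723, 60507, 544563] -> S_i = 83*9^i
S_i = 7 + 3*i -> [7, 10, 13, 16, 19]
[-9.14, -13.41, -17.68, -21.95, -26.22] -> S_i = -9.14 + -4.27*i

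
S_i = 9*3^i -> [9, 27, 81, 243, 729]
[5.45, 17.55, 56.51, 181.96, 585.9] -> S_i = 5.45*3.22^i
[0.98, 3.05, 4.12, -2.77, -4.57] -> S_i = Random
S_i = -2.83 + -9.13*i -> [-2.83, -11.96, -21.09, -30.22, -39.35]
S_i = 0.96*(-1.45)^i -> [0.96, -1.39, 2.02, -2.93, 4.24]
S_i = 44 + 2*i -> [44, 46, 48, 50, 52]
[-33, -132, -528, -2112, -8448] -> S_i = -33*4^i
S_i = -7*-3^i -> [-7, 21, -63, 189, -567]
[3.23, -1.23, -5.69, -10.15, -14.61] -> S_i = 3.23 + -4.46*i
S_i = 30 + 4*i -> [30, 34, 38, 42, 46]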